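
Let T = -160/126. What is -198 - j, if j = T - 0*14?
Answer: -12394/63 ≈ -196.73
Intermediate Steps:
T = -80/63 (T = -160*1/126 = -80/63 ≈ -1.2698)
j = -80/63 (j = -80/63 - 0*14 = -80/63 - 1*0 = -80/63 + 0 = -80/63 ≈ -1.2698)
-198 - j = -198 - 1*(-80/63) = -198 + 80/63 = -12394/63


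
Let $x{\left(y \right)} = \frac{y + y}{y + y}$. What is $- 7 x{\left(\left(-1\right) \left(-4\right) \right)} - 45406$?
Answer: $-45413$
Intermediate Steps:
$x{\left(y \right)} = 1$ ($x{\left(y \right)} = \frac{2 y}{2 y} = 2 y \frac{1}{2 y} = 1$)
$- 7 x{\left(\left(-1\right) \left(-4\right) \right)} - 45406 = \left(-7\right) 1 - 45406 = -7 - 45406 = -45413$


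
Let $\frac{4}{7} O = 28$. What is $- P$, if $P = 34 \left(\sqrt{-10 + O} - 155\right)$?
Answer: $5270 - 34 \sqrt{39} \approx 5057.7$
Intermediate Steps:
$O = 49$ ($O = \frac{7}{4} \cdot 28 = 49$)
$P = -5270 + 34 \sqrt{39}$ ($P = 34 \left(\sqrt{-10 + 49} - 155\right) = 34 \left(\sqrt{39} - 155\right) = 34 \left(-155 + \sqrt{39}\right) = -5270 + 34 \sqrt{39} \approx -5057.7$)
$- P = - (-5270 + 34 \sqrt{39}) = 5270 - 34 \sqrt{39}$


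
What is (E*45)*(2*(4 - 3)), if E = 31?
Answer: 2790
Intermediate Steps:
(E*45)*(2*(4 - 3)) = (31*45)*(2*(4 - 3)) = 1395*(2*1) = 1395*2 = 2790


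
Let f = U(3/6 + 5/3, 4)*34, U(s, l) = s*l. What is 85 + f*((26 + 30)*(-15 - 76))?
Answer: -4504609/3 ≈ -1.5015e+6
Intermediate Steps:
U(s, l) = l*s
f = 884/3 (f = (4*(3/6 + 5/3))*34 = (4*(3*(1/6) + 5*(1/3)))*34 = (4*(1/2 + 5/3))*34 = (4*(13/6))*34 = (26/3)*34 = 884/3 ≈ 294.67)
85 + f*((26 + 30)*(-15 - 76)) = 85 + 884*((26 + 30)*(-15 - 76))/3 = 85 + 884*(56*(-91))/3 = 85 + (884/3)*(-5096) = 85 - 4504864/3 = -4504609/3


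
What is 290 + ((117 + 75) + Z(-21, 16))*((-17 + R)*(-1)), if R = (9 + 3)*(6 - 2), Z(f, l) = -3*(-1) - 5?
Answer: -5600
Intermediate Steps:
Z(f, l) = -2 (Z(f, l) = 3 - 5 = -2)
R = 48 (R = 12*4 = 48)
290 + ((117 + 75) + Z(-21, 16))*((-17 + R)*(-1)) = 290 + ((117 + 75) - 2)*((-17 + 48)*(-1)) = 290 + (192 - 2)*(31*(-1)) = 290 + 190*(-31) = 290 - 5890 = -5600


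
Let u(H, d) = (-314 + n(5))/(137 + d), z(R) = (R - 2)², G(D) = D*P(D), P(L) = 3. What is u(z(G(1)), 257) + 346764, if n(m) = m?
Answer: 136624707/394 ≈ 3.4676e+5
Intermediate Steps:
G(D) = 3*D (G(D) = D*3 = 3*D)
z(R) = (-2 + R)²
u(H, d) = -309/(137 + d) (u(H, d) = (-314 + 5)/(137 + d) = -309/(137 + d))
u(z(G(1)), 257) + 346764 = -309/(137 + 257) + 346764 = -309/394 + 346764 = 136624707/394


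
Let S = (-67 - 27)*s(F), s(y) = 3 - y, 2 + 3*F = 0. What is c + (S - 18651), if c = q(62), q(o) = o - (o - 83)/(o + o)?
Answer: -7043261/372 ≈ -18934.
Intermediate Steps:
F = -2/3 (F = -2/3 + (1/3)*0 = -2/3 + 0 = -2/3 ≈ -0.66667)
S = -1034/3 (S = (-67 - 27)*(3 - 1*(-2/3)) = -94*(3 + 2/3) = -94*11/3 = -1034/3 ≈ -344.67)
q(o) = o - (-83 + o)/(2*o)
c = 7709/124 (c = -1/2 + 62 + (83/2)/62 = -1/2 + 62 + (83/2)*(1/62) = -1/2 + 62 + 83/124 = 7709/124 ≈ 62.169)
c + (S - 18651) = 7709/124 + (-1034/3 - 18651) = 7709/124 - 56987/3 = -7043261/372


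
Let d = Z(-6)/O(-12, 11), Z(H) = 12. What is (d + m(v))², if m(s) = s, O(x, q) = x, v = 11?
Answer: 100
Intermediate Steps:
d = -1 (d = 12/(-12) = 12*(-1/12) = -1)
(d + m(v))² = (-1 + 11)² = 10² = 100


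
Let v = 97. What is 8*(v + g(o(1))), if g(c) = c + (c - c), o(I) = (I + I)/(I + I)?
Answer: 784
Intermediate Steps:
o(I) = 1 (o(I) = (2*I)/((2*I)) = (2*I)*(1/(2*I)) = 1)
g(c) = c (g(c) = c + 0 = c)
8*(v + g(o(1))) = 8*(97 + 1) = 8*98 = 784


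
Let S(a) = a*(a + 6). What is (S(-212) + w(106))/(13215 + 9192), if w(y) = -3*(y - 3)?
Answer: 43363/22407 ≈ 1.9352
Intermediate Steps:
w(y) = 9 - 3*y (w(y) = -3*(-3 + y) = 9 - 3*y)
S(a) = a*(6 + a)
(S(-212) + w(106))/(13215 + 9192) = (-212*(6 - 212) + (9 - 3*106))/(13215 + 9192) = (-212*(-206) + (9 - 318))/22407 = (43672 - 309)*(1/22407) = 43363*(1/22407) = 43363/22407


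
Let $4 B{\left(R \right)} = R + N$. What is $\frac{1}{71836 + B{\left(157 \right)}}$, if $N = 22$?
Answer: $\frac{4}{287523} \approx 1.3912 \cdot 10^{-5}$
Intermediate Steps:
$B{\left(R \right)} = \frac{11}{2} + \frac{R}{4}$ ($B{\left(R \right)} = \frac{R + 22}{4} = \frac{22 + R}{4} = \frac{11}{2} + \frac{R}{4}$)
$\frac{1}{71836 + B{\left(157 \right)}} = \frac{1}{71836 + \left(\frac{11}{2} + \frac{1}{4} \cdot 157\right)} = \frac{1}{71836 + \left(\frac{11}{2} + \frac{157}{4}\right)} = \frac{1}{71836 + \frac{179}{4}} = \frac{1}{\frac{287523}{4}} = \frac{4}{287523}$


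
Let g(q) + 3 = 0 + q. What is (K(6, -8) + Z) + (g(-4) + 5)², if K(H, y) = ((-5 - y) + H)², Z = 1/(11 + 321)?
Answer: 28221/332 ≈ 85.003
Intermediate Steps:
Z = 1/332 ≈ 0.0030120
g(q) = -3 + q (g(q) = -3 + (0 + q) = -3 + q)
K(H, y) = (-5 + H - y)²
(K(6, -8) + Z) + (g(-4) + 5)² = ((5 - 8 - 1*6)² + 1/332) + ((-3 - 4) + 5)² = ((5 - 8 - 6)² + 1/332) + (-7 + 5)² = ((-9)² + 1/332) + (-2)² = (81 + 1/332) + 4 = 26893/332 + 4 = 28221/332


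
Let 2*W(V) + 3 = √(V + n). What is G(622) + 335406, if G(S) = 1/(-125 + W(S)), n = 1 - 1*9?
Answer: 21263062864/63395 - 2*√614/63395 ≈ 3.3541e+5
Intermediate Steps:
n = -8 (n = 1 - 9 = -8)
W(V) = -3/2 + √(-8 + V)/2 (W(V) = -3/2 + √(V - 8)/2 = -3/2 + √(-8 + V)/2)
G(S) = 1/(-253/2 + √(-8 + S)/2) (G(S) = 1/(-125 + (-3/2 + √(-8 + S)/2)) = 1/(-253/2 + √(-8 + S)/2))
G(622) + 335406 = 2/(-253 + √(-8 + 622)) + 335406 = 2/(-253 + √614) + 335406 = 335406 + 2/(-253 + √614)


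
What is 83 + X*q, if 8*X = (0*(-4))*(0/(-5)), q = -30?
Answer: 83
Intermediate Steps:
X = 0 (X = ((0*(-4))*(0/(-5)))/8 = (0*(0*(-1/5)))/8 = (0*0)/8 = (1/8)*0 = 0)
83 + X*q = 83 + 0*(-30) = 83 + 0 = 83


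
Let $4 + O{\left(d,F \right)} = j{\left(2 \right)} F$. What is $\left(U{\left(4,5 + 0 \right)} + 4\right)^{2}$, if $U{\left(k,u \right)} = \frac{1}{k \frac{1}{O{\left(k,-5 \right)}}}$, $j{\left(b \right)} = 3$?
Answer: $\frac{9}{16} \approx 0.5625$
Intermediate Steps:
$O{\left(d,F \right)} = -4 + 3 F$
$U{\left(k,u \right)} = - \frac{19}{k}$ ($U{\left(k,u \right)} = \frac{1}{k \frac{1}{-4 + 3 \left(-5\right)}} = \frac{1}{k \frac{1}{-4 - 15}} = \frac{1}{k \frac{1}{-19}} = \frac{1}{k \left(- \frac{1}{19}\right)} = \frac{1}{\left(- \frac{1}{19}\right) k} = - \frac{19}{k}$)
$\left(U{\left(4,5 + 0 \right)} + 4\right)^{2} = \left(- \frac{19}{4} + 4\right)^{2} = \left(- \frac{3}{4}\right)^{2} = \frac{9}{16}$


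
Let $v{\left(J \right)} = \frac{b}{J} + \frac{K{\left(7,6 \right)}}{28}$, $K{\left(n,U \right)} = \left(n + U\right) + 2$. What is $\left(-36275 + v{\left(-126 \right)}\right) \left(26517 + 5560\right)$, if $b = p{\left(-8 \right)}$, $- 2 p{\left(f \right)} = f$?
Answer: $- \frac{293221406321}{252} \approx -1.1636 \cdot 10^{9}$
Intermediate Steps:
$K{\left(n,U \right)} = 2 + U + n$ ($K{\left(n,U \right)} = \left(U + n\right) + 2 = 2 + U + n$)
$p{\left(f \right)} = - \frac{f}{2}$
$b = 4$ ($b = \left(- \frac{1}{2}\right) \left(-8\right) = 4$)
$v{\left(J \right)} = \frac{15}{28} + \frac{4}{J}$ ($v{\left(J \right)} = \frac{4}{J} + \frac{2 + 6 + 7}{28} = \frac{4}{J} + 15 \cdot \frac{1}{28} = \frac{4}{J} + \frac{15}{28} = \frac{15}{28} + \frac{4}{J}$)
$\left(-36275 + v{\left(-126 \right)}\right) \left(26517 + 5560\right) = \left(-36275 + \left(\frac{15}{28} + \frac{4}{-126}\right)\right) \left(26517 + 5560\right) = \left(-36275 + \left(\frac{15}{28} + 4 \left(- \frac{1}{126}\right)\right)\right) 32077 = \left(-36275 + \left(\frac{15}{28} - \frac{2}{63}\right)\right) 32077 = \left(-36275 + \frac{127}{252}\right) 32077 = \left(- \frac{9141173}{252}\right) 32077 = - \frac{293221406321}{252}$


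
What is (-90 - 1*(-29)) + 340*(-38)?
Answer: -12981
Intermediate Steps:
(-90 - 1*(-29)) + 340*(-38) = (-90 + 29) - 12920 = -61 - 12920 = -12981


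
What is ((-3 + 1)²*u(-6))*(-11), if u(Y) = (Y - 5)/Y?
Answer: -242/3 ≈ -80.667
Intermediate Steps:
u(Y) = (-5 + Y)/Y
((-3 + 1)²*u(-6))*(-11) = ((-3 + 1)²*((-5 - 6)/(-6)))*(-11) = ((-2)²*(-⅙*(-11)))*(-11) = (4*(11/6))*(-11) = (22/3)*(-11) = -242/3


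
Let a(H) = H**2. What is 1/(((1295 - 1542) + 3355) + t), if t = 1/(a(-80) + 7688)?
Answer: 14088/43785505 ≈ 0.00032175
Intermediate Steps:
t = 1/14088 (t = 1/((-80)**2 + 7688) = 1/(6400 + 7688) = 1/14088 ≈ 7.0982e-5)
1/(((1295 - 1542) + 3355) + t) = 1/(((1295 - 1542) + 3355) + 1/14088) = 1/((-247 + 3355) + 1/14088) = 1/(3108 + 1/14088) = 1/(43785505/14088) = 14088/43785505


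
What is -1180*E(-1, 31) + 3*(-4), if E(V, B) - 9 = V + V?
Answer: -8272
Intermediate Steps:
E(V, B) = 9 + 2*V (E(V, B) = 9 + (V + V) = 9 + 2*V)
-1180*E(-1, 31) + 3*(-4) = -1180*(9 + 2*(-1)) + 3*(-4) = -1180*(9 - 2) - 12 = -1180*7 - 12 = -8260 - 12 = -8272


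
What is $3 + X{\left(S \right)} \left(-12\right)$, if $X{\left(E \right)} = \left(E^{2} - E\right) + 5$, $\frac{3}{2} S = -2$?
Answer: $- \frac{283}{3} \approx -94.333$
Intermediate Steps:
$S = - \frac{4}{3}$ ($S = \frac{2}{3} \left(-2\right) = - \frac{4}{3} \approx -1.3333$)
$X{\left(E \right)} = 5 + E^{2} - E$
$3 + X{\left(S \right)} \left(-12\right) = 3 + \left(5 + \left(- \frac{4}{3}\right)^{2} - - \frac{4}{3}\right) \left(-12\right) = 3 + \left(5 + \frac{16}{9} + \frac{4}{3}\right) \left(-12\right) = 3 + \frac{73}{9} \left(-12\right) = 3 - \frac{292}{3} = - \frac{283}{3}$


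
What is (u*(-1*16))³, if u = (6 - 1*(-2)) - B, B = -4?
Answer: -7077888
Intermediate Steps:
u = 12 (u = (6 - 1*(-2)) - 1*(-4) = (6 + 2) + 4 = 8 + 4 = 12)
(u*(-1*16))³ = (12*(-1*16))³ = (12*(-16))³ = (-192)³ = -7077888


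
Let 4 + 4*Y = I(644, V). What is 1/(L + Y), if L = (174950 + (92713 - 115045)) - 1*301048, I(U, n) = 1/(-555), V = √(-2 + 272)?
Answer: -2220/329516821 ≈ -6.7371e-6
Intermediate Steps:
V = 3*√30 (V = √270 = 3*√30 ≈ 16.432)
I(U, n) = -1/555
Y = -2221/2220 (Y = -1 + (¼)*(-1/555) = -1 - 1/2220 = -2221/2220 ≈ -1.0005)
L = -148430 (L = (174950 - 22332) - 301048 = 152618 - 301048 = -148430)
1/(L + Y) = 1/(-148430 - 2221/2220) = 1/(-329516821/2220) = -2220/329516821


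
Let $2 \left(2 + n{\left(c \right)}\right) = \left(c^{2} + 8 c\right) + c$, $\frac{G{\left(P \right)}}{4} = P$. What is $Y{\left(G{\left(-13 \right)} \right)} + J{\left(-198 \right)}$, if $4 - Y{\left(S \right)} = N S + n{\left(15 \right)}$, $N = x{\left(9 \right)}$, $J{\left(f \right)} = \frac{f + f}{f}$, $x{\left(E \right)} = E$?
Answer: $296$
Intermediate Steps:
$G{\left(P \right)} = 4 P$
$J{\left(f \right)} = 2$ ($J{\left(f \right)} = \frac{2 f}{f} = 2$)
$N = 9$
$n{\left(c \right)} = -2 + \frac{c^{2}}{2} + \frac{9 c}{2}$ ($n{\left(c \right)} = -2 + \frac{\left(c^{2} + 8 c\right) + c}{2} = -2 + \frac{c^{2} + 9 c}{2} = -2 + \left(\frac{c^{2}}{2} + \frac{9 c}{2}\right) = -2 + \frac{c^{2}}{2} + \frac{9 c}{2}$)
$Y{\left(S \right)} = -174 - 9 S$ ($Y{\left(S \right)} = 4 - \left(9 S + \left(-2 + \frac{15^{2}}{2} + \frac{9}{2} \cdot 15\right)\right) = 4 - \left(9 S + \left(-2 + \frac{1}{2} \cdot 225 + \frac{135}{2}\right)\right) = 4 - \left(9 S + \left(-2 + \frac{225}{2} + \frac{135}{2}\right)\right) = 4 - \left(9 S + 178\right) = 4 - \left(178 + 9 S\right) = -174 - 9 S$)
$Y{\left(G{\left(-13 \right)} \right)} + J{\left(-198 \right)} = \left(-174 - 9 \cdot 4 \left(-13\right)\right) + 2 = \left(-174 - -468\right) + 2 = \left(-174 + 468\right) + 2 = 294 + 2 = 296$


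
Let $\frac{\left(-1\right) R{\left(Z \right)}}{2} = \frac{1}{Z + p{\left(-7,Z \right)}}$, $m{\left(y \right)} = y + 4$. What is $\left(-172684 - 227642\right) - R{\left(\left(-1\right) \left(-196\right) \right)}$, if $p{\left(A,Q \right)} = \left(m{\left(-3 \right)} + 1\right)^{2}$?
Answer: $- \frac{40032599}{100} \approx -4.0033 \cdot 10^{5}$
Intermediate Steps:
$m{\left(y \right)} = 4 + y$
$p{\left(A,Q \right)} = 4$ ($p{\left(A,Q \right)} = \left(\left(4 - 3\right) + 1\right)^{2} = \left(1 + 1\right)^{2} = 2^{2} = 4$)
$R{\left(Z \right)} = - \frac{2}{4 + Z}$ ($R{\left(Z \right)} = - \frac{2}{Z + 4} = - \frac{2}{4 + Z}$)
$\left(-172684 - 227642\right) - R{\left(\left(-1\right) \left(-196\right) \right)} = \left(-172684 - 227642\right) - - \frac{2}{4 - -196} = \left(-172684 - 227642\right) - - \frac{2}{4 + 196} = -400326 - - \frac{2}{200} = -400326 - \left(-2\right) \frac{1}{200} = -400326 - - \frac{1}{100} = -400326 + \frac{1}{100} = - \frac{40032599}{100}$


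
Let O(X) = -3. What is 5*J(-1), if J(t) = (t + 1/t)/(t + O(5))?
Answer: 5/2 ≈ 2.5000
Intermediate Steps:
J(t) = (t + 1/t)/(-3 + t) (J(t) = (t + 1/t)/(t - 3) = (t + 1/t)/(-3 + t))
5*J(-1) = 5*((1 + (-1)**2)/((-1)*(-3 - 1))) = 5*(-1*(1 + 1)/(-4)) = 5*(-1*(-1/4)*2) = 5*(1/2) = 5/2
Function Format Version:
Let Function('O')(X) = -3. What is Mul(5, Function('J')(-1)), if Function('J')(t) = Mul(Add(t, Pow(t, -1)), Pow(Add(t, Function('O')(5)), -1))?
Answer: Rational(5, 2) ≈ 2.5000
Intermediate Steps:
Function('J')(t) = Mul(Pow(Add(-3, t), -1), Add(t, Pow(t, -1))) (Function('J')(t) = Mul(Add(t, Pow(t, -1)), Pow(Add(t, -3), -1)) = Mul(Add(t, Pow(t, -1)), Pow(Add(-3, t), -1)) = Mul(Pow(Add(-3, t), -1), Add(t, Pow(t, -1))))
Mul(5, Function('J')(-1)) = Mul(5, Mul(Pow(-1, -1), Pow(Add(-3, -1), -1), Add(1, Pow(-1, 2)))) = Mul(5, Mul(-1, Pow(-4, -1), Add(1, 1))) = Mul(5, Mul(-1, Rational(-1, 4), 2)) = Mul(5, Rational(1, 2)) = Rational(5, 2)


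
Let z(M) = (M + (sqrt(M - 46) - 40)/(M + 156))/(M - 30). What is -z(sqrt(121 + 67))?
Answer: 272509/1074586 + 1123*sqrt(-46 + 2*sqrt(47))/4298344 + 89925*sqrt(47)/1074586 + 63*sqrt(47)*sqrt(-46 + 2*sqrt(47))/4298344 ≈ 0.8273 + 0.0020556*I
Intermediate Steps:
z(M) = (M + (-40 + sqrt(-46 + M))/(156 + M))/(-30 + M) (z(M) = (M + (sqrt(-46 + M) - 40)/(156 + M))/(-30 + M) = (M + (-40 + sqrt(-46 + M))/(156 + M))/(-30 + M))
-z(sqrt(121 + 67)) = -(-40 + (sqrt(121 + 67))**2 + sqrt(-46 + sqrt(121 + 67)) + 156*sqrt(121 + 67))/(-4680 + (sqrt(121 + 67))**2 + 126*sqrt(121 + 67)) = -(-40 + (sqrt(188))**2 + sqrt(-46 + sqrt(188)) + 156*sqrt(188))/(-4680 + (sqrt(188))**2 + 126*sqrt(188)) = -(-40 + (2*sqrt(47))**2 + sqrt(-46 + 2*sqrt(47)) + 156*(2*sqrt(47)))/(-4680 + (2*sqrt(47))**2 + 126*(2*sqrt(47))) = -(-40 + 188 + sqrt(-46 + 2*sqrt(47)) + 312*sqrt(47))/(-4680 + 188 + 252*sqrt(47)) = -(148 + sqrt(-46 + 2*sqrt(47)) + 312*sqrt(47))/(-4492 + 252*sqrt(47))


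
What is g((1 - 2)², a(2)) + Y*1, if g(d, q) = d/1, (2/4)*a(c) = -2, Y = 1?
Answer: 2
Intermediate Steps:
a(c) = -4 (a(c) = 2*(-2) = -4)
g(d, q) = d (g(d, q) = d*1 = d)
g((1 - 2)², a(2)) + Y*1 = (1 - 2)² + 1*1 = (-1)² + 1 = 1 + 1 = 2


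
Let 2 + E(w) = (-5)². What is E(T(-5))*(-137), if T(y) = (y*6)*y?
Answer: -3151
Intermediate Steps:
T(y) = 6*y² (T(y) = (6*y)*y = 6*y²)
E(w) = 23 (E(w) = -2 + (-5)² = -2 + 25 = 23)
E(T(-5))*(-137) = 23*(-137) = -3151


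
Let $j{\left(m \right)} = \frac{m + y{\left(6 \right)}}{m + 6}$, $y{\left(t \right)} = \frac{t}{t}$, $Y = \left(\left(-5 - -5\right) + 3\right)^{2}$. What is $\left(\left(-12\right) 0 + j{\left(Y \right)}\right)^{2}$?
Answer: $\frac{4}{9} \approx 0.44444$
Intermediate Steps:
$Y = 9$ ($Y = \left(\left(-5 + 5\right) + 3\right)^{2} = \left(0 + 3\right)^{2} = 3^{2} = 9$)
$y{\left(t \right)} = 1$
$j{\left(m \right)} = \frac{1 + m}{6 + m}$ ($j{\left(m \right)} = \frac{m + 1}{m + 6} = \frac{1 + m}{6 + m}$)
$\left(\left(-12\right) 0 + j{\left(Y \right)}\right)^{2} = \left(\left(-12\right) 0 + \frac{1 + 9}{6 + 9}\right)^{2} = \left(0 + \frac{1}{15} \cdot 10\right)^{2} = \left(0 + \frac{2}{3}\right)^{2} = \left(\frac{2}{3}\right)^{2} = \frac{4}{9}$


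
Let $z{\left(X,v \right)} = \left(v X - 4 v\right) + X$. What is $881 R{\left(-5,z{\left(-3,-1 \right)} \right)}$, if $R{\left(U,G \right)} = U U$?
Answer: $22025$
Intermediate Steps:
$z{\left(X,v \right)} = X - 4 v + X v$ ($z{\left(X,v \right)} = \left(X v - 4 v\right) + X = \left(- 4 v + X v\right) + X = X - 4 v + X v$)
$R{\left(U,G \right)} = U^{2}$
$881 R{\left(-5,z{\left(-3,-1 \right)} \right)} = 881 \left(-5\right)^{2} = 881 \cdot 25 = 22025$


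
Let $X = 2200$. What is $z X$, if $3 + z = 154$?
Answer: $332200$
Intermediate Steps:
$z = 151$ ($z = -3 + 154 = 151$)
$z X = 151 \cdot 2200 = 332200$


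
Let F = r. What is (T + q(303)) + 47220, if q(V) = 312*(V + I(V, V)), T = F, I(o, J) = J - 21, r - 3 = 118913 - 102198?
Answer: 246458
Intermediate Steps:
r = 16718 (r = 3 + (118913 - 102198) = 3 + 16715 = 16718)
F = 16718
I(o, J) = -21 + J
T = 16718
q(V) = -6552 + 624*V (q(V) = 312*(V + (-21 + V)) = 312*(-21 + 2*V) = -6552 + 624*V)
(T + q(303)) + 47220 = (16718 + (-6552 + 624*303)) + 47220 = (16718 + (-6552 + 189072)) + 47220 = (16718 + 182520) + 47220 = 199238 + 47220 = 246458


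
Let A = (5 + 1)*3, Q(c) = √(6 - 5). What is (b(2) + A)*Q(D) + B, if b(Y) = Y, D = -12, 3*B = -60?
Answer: 0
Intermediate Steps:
B = -20 (B = (⅓)*(-60) = -20)
Q(c) = 1 (Q(c) = √1 = 1)
A = 18 (A = 6*3 = 18)
(b(2) + A)*Q(D) + B = (2 + 18)*1 - 20 = 20*1 - 20 = 20 - 20 = 0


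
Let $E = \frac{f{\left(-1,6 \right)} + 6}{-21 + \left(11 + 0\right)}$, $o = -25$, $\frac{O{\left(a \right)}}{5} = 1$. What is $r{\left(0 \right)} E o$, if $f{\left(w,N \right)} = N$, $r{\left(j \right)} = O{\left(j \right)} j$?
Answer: $0$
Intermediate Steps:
$O{\left(a \right)} = 5$ ($O{\left(a \right)} = 5 \cdot 1 = 5$)
$r{\left(j \right)} = 5 j$
$E = - \frac{6}{5}$ ($E = \frac{6 + 6}{-21 + \left(11 + 0\right)} = \frac{12}{-21 + 11} = \frac{12}{-10} = 12 \left(- \frac{1}{10}\right) = - \frac{6}{5} \approx -1.2$)
$r{\left(0 \right)} E o = 5 \cdot 0 \left(- \frac{6}{5}\right) \left(-25\right) = 0 \left(- \frac{6}{5}\right) \left(-25\right) = 0 \left(-25\right) = 0$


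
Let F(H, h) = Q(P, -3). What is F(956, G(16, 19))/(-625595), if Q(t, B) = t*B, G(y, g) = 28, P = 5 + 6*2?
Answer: 51/625595 ≈ 8.1522e-5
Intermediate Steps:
P = 17 (P = 5 + 12 = 17)
Q(t, B) = B*t
F(H, h) = -51 (F(H, h) = -3*17 = -51)
F(956, G(16, 19))/(-625595) = -51/(-625595) = -51*(-1/625595) = 51/625595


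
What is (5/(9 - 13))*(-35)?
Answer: 175/4 ≈ 43.750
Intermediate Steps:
(5/(9 - 13))*(-35) = (5/(-4))*(-35) = (5*(-¼))*(-35) = -5/4*(-35) = 175/4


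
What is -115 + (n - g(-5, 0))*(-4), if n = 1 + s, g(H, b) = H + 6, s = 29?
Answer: -231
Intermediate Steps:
g(H, b) = 6 + H
n = 30 (n = 1 + 29 = 30)
-115 + (n - g(-5, 0))*(-4) = -115 + (30 - (6 - 5))*(-4) = -115 + (30 - 1*1)*(-4) = -115 + (30 - 1)*(-4) = -115 + 29*(-4) = -115 - 116 = -231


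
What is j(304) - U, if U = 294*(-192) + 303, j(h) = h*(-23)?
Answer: 49153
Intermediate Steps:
j(h) = -23*h
U = -56145 (U = -56448 + 303 = -56145)
j(304) - U = -23*304 - 1*(-56145) = -6992 + 56145 = 49153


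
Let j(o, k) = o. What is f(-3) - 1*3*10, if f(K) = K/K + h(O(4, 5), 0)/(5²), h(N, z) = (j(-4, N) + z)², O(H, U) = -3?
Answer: -709/25 ≈ -28.360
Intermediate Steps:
h(N, z) = (-4 + z)²
f(K) = 41/25 (f(K) = K/K + (-4 + 0)²/(5²) = 1 + (-4)²/25 = 1 + 16*(1/25) = 1 + 16/25 = 41/25)
f(-3) - 1*3*10 = 41/25 - 1*3*10 = 41/25 - 3*10 = 41/25 - 30 = -709/25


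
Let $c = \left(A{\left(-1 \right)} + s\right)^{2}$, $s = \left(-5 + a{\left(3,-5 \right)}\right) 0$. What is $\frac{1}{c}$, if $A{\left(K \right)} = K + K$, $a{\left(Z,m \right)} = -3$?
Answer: $\frac{1}{4} \approx 0.25$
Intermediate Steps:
$s = 0$ ($s = \left(-5 - 3\right) 0 = \left(-8\right) 0 = 0$)
$A{\left(K \right)} = 2 K$
$c = 4$ ($c = \left(2 \left(-1\right) + 0\right)^{2} = \left(-2 + 0\right)^{2} = \left(-2\right)^{2} = 4$)
$\frac{1}{c} = \frac{1}{4}$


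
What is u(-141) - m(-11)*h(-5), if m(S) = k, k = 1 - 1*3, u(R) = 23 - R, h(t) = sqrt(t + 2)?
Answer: 164 + 2*I*sqrt(3) ≈ 164.0 + 3.4641*I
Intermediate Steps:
h(t) = sqrt(2 + t)
k = -2 (k = 1 - 3 = -2)
m(S) = -2
u(-141) - m(-11)*h(-5) = (23 - 1*(-141)) - (-2)*sqrt(2 - 5) = (23 + 141) - (-2)*sqrt(-3) = 164 - (-2)*I*sqrt(3) = 164 + 2*I*sqrt(3)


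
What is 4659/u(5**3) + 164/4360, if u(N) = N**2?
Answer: 1143787/3406250 ≈ 0.33579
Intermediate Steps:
4659/u(5**3) + 164/4360 = 4659/((5**3)**2) + 164/4360 = 4659/(125**2) + 164*(1/4360) = 4659/15625 + 41/1090 = 1143787/3406250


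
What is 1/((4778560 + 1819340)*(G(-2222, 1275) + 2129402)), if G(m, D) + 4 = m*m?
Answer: 1/46625261167800 ≈ 2.1448e-14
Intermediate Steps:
G(m, D) = -4 + m² (G(m, D) = -4 + m*m = -4 + m²)
1/((4778560 + 1819340)*(G(-2222, 1275) + 2129402)) = 1/((4778560 + 1819340)*((-4 + (-2222)²) + 2129402)) = 1/(6597900*((-4 + 4937284) + 2129402)) = 1/(6597900*(4937280 + 2129402)) = 1/(6597900*7066682) = 1/46625261167800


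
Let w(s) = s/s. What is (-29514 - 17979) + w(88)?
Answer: -47492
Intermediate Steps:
w(s) = 1
(-29514 - 17979) + w(88) = (-29514 - 17979) + 1 = -47493 + 1 = -47492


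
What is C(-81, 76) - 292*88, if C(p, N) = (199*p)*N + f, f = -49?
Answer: -1250789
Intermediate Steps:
C(p, N) = -49 + 199*N*p (C(p, N) = (199*p)*N - 49 = 199*N*p - 49 = -49 + 199*N*p)
C(-81, 76) - 292*88 = (-49 + 199*76*(-81)) - 292*88 = (-49 - 1225044) - 25696 = -1225093 - 25696 = -1250789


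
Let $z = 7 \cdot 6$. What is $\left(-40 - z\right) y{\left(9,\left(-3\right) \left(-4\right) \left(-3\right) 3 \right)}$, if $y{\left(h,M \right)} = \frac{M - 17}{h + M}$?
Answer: $- \frac{10250}{99} \approx -103.54$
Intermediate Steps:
$z = 42$
$y{\left(h,M \right)} = \frac{-17 + M}{M + h}$
$\left(-40 - z\right) y{\left(9,\left(-3\right) \left(-4\right) \left(-3\right) 3 \right)} = \left(-40 - 42\right) \frac{-17 + \left(-3\right) \left(-4\right) \left(-3\right) 3}{\left(-3\right) \left(-4\right) \left(-3\right) 3 + 9} = \left(-40 - 42\right) \frac{-17 + 12 \left(-3\right) 3}{12 \left(-3\right) 3 + 9} = - 82 \frac{-17 - 108}{\left(-36\right) 3 + 9} = - 82 \frac{-17 - 108}{-108 + 9} = - 82 \frac{1}{-99} \left(-125\right) = - 82 \left(\left(- \frac{1}{99}\right) \left(-125\right)\right) = \left(-82\right) \frac{125}{99} = - \frac{10250}{99}$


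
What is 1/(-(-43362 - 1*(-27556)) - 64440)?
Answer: -1/48634 ≈ -2.0562e-5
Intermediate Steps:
1/(-(-43362 - 1*(-27556)) - 64440) = 1/(-(-43362 + 27556) - 64440) = 1/(-1*(-15806) - 64440) = 1/(15806 - 64440) = 1/(-48634) = -1/48634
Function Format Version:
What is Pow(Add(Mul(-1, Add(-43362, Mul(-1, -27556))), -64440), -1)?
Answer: Rational(-1, 48634) ≈ -2.0562e-5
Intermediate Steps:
Pow(Add(Mul(-1, Add(-43362, Mul(-1, -27556))), -64440), -1) = Pow(Add(Mul(-1, Add(-43362, 27556)), -64440), -1) = Pow(Add(Mul(-1, -15806), -64440), -1) = Pow(Add(15806, -64440), -1) = Pow(-48634, -1) = Rational(-1, 48634)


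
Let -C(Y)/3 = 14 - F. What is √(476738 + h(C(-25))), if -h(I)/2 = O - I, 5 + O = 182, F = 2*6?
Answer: 2*√119093 ≈ 690.20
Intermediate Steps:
F = 12
C(Y) = -6 (C(Y) = -3*(14 - 1*12) = -3*(14 - 12) = -3*2 = -6)
O = 177 (O = -5 + 182 = 177)
h(I) = -354 + 2*I (h(I) = -2*(177 - I) = -354 + 2*I)
√(476738 + h(C(-25))) = √(476738 + (-354 + 2*(-6))) = √(476738 + (-354 - 12)) = √(476738 - 366) = √476372 = 2*√119093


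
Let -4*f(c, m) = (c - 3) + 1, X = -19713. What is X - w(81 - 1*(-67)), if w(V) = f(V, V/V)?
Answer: -39353/2 ≈ -19677.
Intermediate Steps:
f(c, m) = ½ - c/4 (f(c, m) = -((c - 3) + 1)/4 = -((-3 + c) + 1)/4 = -(-2 + c)/4 = ½ - c/4)
w(V) = ½ - V/4
X - w(81 - 1*(-67)) = -19713 - (½ - (81 - 1*(-67))/4) = -19713 - (½ - (81 + 67)/4) = -19713 - (½ - ¼*148) = -19713 - (½ - 37) = -19713 - 1*(-73/2) = -19713 + 73/2 = -39353/2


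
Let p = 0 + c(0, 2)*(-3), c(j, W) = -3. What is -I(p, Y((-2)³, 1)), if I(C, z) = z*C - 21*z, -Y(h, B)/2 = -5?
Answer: 120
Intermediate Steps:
Y(h, B) = 10 (Y(h, B) = -2*(-5) = 10)
p = 9 (p = 0 - 3*(-3) = 0 + 9 = 9)
I(C, z) = -21*z + C*z (I(C, z) = C*z - 21*z = -21*z + C*z)
-I(p, Y((-2)³, 1)) = -10*(-21 + 9) = -10*(-12) = -1*(-120) = 120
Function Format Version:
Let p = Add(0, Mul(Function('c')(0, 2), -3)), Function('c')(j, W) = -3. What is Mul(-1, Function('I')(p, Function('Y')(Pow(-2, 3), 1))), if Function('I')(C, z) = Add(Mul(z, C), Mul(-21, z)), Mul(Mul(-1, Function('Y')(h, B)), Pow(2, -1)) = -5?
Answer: 120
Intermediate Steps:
Function('Y')(h, B) = 10 (Function('Y')(h, B) = Mul(-2, -5) = 10)
p = 9 (p = Add(0, Mul(-3, -3)) = Add(0, 9) = 9)
Function('I')(C, z) = Add(Mul(-21, z), Mul(C, z)) (Function('I')(C, z) = Add(Mul(C, z), Mul(-21, z)) = Add(Mul(-21, z), Mul(C, z)))
Mul(-1, Function('I')(p, Function('Y')(Pow(-2, 3), 1))) = Mul(-1, Mul(10, Add(-21, 9))) = Mul(-1, Mul(10, -12)) = Mul(-1, -120) = 120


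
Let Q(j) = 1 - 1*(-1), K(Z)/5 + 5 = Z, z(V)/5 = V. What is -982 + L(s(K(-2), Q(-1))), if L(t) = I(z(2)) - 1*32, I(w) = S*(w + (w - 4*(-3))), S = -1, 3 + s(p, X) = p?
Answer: -1046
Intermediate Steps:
z(V) = 5*V
K(Z) = -25 + 5*Z
Q(j) = 2 (Q(j) = 1 + 1 = 2)
s(p, X) = -3 + p
I(w) = -12 - 2*w (I(w) = -(w + (w - 4*(-3))) = -(w + (w + 12)) = -(w + (12 + w)) = -(12 + 2*w) = -12 - 2*w)
L(t) = -64 (L(t) = (-12 - 10*2) - 1*32 = (-12 - 2*10) - 32 = (-12 - 20) - 32 = -32 - 32 = -64)
-982 + L(s(K(-2), Q(-1))) = -982 - 64 = -1046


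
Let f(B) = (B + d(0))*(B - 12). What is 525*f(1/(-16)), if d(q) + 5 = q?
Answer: 8207325/256 ≈ 32060.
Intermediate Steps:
d(q) = -5 + q
f(B) = (-12 + B)*(-5 + B) (f(B) = (B + (-5 + 0))*(B - 12) = (B - 5)*(-12 + B) = (-5 + B)*(-12 + B) = (-12 + B)*(-5 + B))
525*f(1/(-16)) = 525*(60 + (1/(-16))² - 17/(-16)) = 525*(60 + (-1/16)² - 17*(-1/16)) = 525*(60 + 1/256 + 17/16) = 525*(15633/256) = 8207325/256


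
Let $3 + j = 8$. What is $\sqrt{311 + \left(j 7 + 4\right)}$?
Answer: $5 \sqrt{14} \approx 18.708$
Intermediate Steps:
$j = 5$ ($j = -3 + 8 = 5$)
$\sqrt{311 + \left(j 7 + 4\right)} = \sqrt{311 + \left(5 \cdot 7 + 4\right)} = \sqrt{311 + \left(35 + 4\right)} = \sqrt{311 + 39} = \sqrt{350} = 5 \sqrt{14}$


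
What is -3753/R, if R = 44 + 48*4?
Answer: -3753/236 ≈ -15.903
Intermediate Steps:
R = 236 (R = 44 + 192 = 236)
-3753/R = -3753/236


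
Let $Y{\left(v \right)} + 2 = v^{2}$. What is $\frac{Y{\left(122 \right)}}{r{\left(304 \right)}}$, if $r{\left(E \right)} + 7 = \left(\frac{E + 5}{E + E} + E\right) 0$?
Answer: $-2126$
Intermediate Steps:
$Y{\left(v \right)} = -2 + v^{2}$
$r{\left(E \right)} = -7$ ($r{\left(E \right)} = -7 + \left(\frac{E + 5}{E + E} + E\right) 0 = -7 + \left(\frac{5 + E}{2 E} + E\right) 0 = -7 + \left(E + \frac{5 + E}{2 E}\right) 0 = -7 + 0 = -7$)
$\frac{Y{\left(122 \right)}}{r{\left(304 \right)}} = \frac{-2 + 122^{2}}{-7} = \left(-2 + 14884\right) \left(- \frac{1}{7}\right) = 14882 \left(- \frac{1}{7}\right) = -2126$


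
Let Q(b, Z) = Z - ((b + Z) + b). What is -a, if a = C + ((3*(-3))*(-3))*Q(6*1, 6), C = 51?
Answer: 273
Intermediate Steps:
Q(b, Z) = -2*b (Q(b, Z) = Z - ((Z + b) + b) = Z - (Z + 2*b) = Z + (-Z - 2*b) = -2*b)
a = -273 (a = 51 + ((3*(-3))*(-3))*(-12) = 51 + (-9*(-3))*(-2*6) = 51 + 27*(-12) = 51 - 324 = -273)
-a = -1*(-273) = 273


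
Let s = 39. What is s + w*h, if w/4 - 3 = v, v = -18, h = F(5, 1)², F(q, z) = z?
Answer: -21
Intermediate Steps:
h = 1 (h = 1² = 1)
w = -60 (w = 12 + 4*(-18) = 12 - 72 = -60)
s + w*h = 39 - 60*1 = 39 - 60 = -21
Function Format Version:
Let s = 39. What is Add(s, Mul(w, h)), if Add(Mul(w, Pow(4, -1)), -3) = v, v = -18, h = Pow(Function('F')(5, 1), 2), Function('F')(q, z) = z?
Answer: -21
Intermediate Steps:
h = 1 (h = Pow(1, 2) = 1)
w = -60 (w = Add(12, Mul(4, -18)) = Add(12, -72) = -60)
Add(s, Mul(w, h)) = Add(39, Mul(-60, 1)) = Add(39, -60) = -21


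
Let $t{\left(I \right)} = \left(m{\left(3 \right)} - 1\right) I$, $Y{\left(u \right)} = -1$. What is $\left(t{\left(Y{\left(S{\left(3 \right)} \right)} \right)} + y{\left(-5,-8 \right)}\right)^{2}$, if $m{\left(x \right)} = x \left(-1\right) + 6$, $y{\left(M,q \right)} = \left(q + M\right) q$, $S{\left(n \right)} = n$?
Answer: $10404$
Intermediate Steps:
$y{\left(M,q \right)} = q \left(M + q\right)$ ($y{\left(M,q \right)} = \left(M + q\right) q = q \left(M + q\right)$)
$m{\left(x \right)} = 6 - x$ ($m{\left(x \right)} = - x + 6 = 6 - x$)
$t{\left(I \right)} = 2 I$ ($t{\left(I \right)} = \left(\left(6 - 3\right) - 1\right) I = \left(3 - 1\right) I = 2 I$)
$\left(t{\left(Y{\left(S{\left(3 \right)} \right)} \right)} + y{\left(-5,-8 \right)}\right)^{2} = \left(2 \left(-1\right) - 8 \left(-5 - 8\right)\right)^{2} = \left(-2 - -104\right)^{2} = \left(-2 + 104\right)^{2} = 102^{2} = 10404$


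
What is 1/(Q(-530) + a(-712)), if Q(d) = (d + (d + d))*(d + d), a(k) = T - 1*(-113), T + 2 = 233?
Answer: 1/1685744 ≈ 5.9321e-7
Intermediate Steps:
T = 231 (T = -2 + 233 = 231)
a(k) = 344 (a(k) = 231 - 1*(-113) = 231 + 113 = 344)
Q(d) = 6*d² (Q(d) = (d + 2*d)*(2*d) = (3*d)*(2*d) = 6*d²)
1/(Q(-530) + a(-712)) = 1/(6*(-530)² + 344) = 1/(6*280900 + 344) = 1/(1685400 + 344) = 1/1685744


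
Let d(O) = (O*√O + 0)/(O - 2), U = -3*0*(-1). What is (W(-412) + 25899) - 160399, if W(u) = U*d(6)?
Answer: -134500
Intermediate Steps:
U = 0 (U = 0*(-1) = 0)
d(O) = O^(3/2)/(-2 + O) (d(O) = (O^(3/2) + 0)/(-2 + O) = O^(3/2)/(-2 + O))
W(u) = 0 (W(u) = 0*(6^(3/2)/(-2 + 6)) = 0*((6*√6)/4) = 0*((6*√6)*(¼)) = 0*(3*√6/2) = 0)
(W(-412) + 25899) - 160399 = (0 + 25899) - 160399 = 25899 - 160399 = -134500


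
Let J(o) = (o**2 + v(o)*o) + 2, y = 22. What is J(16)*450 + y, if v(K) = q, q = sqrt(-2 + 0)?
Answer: 116122 + 7200*I*sqrt(2) ≈ 1.1612e+5 + 10182.0*I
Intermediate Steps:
q = I*sqrt(2) (q = sqrt(-2) = I*sqrt(2) ≈ 1.4142*I)
v(K) = I*sqrt(2)
J(o) = 2 + o**2 + I*o*sqrt(2) (J(o) = (o**2 + (I*sqrt(2))*o) + 2 = (o**2 + I*o*sqrt(2)) + 2 = 2 + o**2 + I*o*sqrt(2))
J(16)*450 + y = (2 + 16**2 + I*16*sqrt(2))*450 + 22 = (2 + 256 + 16*I*sqrt(2))*450 + 22 = (258 + 16*I*sqrt(2))*450 + 22 = (116100 + 7200*I*sqrt(2)) + 22 = 116122 + 7200*I*sqrt(2)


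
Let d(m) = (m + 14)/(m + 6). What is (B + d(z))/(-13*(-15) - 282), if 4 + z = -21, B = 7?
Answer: -48/551 ≈ -0.087114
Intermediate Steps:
z = -25 (z = -4 - 21 = -25)
d(m) = (14 + m)/(6 + m)
(B + d(z))/(-13*(-15) - 282) = (7 + (14 - 25)/(6 - 25))/(-13*(-15) - 282) = (7 - 11/(-19))/(195 - 282) = (7 - 1/19*(-11))/(-87) = (7 + 11/19)*(-1/87) = (144/19)*(-1/87) = -48/551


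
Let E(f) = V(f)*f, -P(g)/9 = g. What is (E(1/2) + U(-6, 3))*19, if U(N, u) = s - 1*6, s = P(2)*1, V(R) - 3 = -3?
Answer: -456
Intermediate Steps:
P(g) = -9*g
V(R) = 0 (V(R) = 3 - 3 = 0)
s = -18 (s = -9*2*1 = -18*1 = -18)
U(N, u) = -24 (U(N, u) = -18 - 1*6 = -18 - 6 = -24)
E(f) = 0 (E(f) = 0*f = 0)
(E(1/2) + U(-6, 3))*19 = (0 - 24)*19 = -24*19 = -456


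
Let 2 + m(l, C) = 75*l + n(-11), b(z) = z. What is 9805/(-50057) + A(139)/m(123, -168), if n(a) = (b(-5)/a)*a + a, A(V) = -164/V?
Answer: -12556383613/64061597061 ≈ -0.19600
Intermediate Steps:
n(a) = -5 + a (n(a) = (-5/a)*a + a = -5 + a)
m(l, C) = -18 + 75*l (m(l, C) = -2 + (75*l + (-5 - 11)) = -2 + (75*l - 16) = -2 + (-16 + 75*l) = -18 + 75*l)
9805/(-50057) + A(139)/m(123, -168) = 9805/(-50057) + (-164/139)/(-18 + 75*123) = 9805*(-1/50057) + (-164*1/139)/(-18 + 9225) = -9805/50057 - 164/139/9207 = -9805/50057 - 164/139*1/9207 = -9805/50057 - 164/1279773 = -12556383613/64061597061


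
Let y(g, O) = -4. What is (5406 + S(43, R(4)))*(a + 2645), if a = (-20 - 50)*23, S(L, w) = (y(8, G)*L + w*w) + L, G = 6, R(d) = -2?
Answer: 5465835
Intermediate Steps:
S(L, w) = w**2 - 3*L (S(L, w) = (-4*L + w*w) + L = (-4*L + w**2) + L = (w**2 - 4*L) + L = w**2 - 3*L)
a = -1610 (a = -70*23 = -1610)
(5406 + S(43, R(4)))*(a + 2645) = (5406 + ((-2)**2 - 3*43))*(-1610 + 2645) = (5406 + (4 - 129))*1035 = (5406 - 125)*1035 = 5281*1035 = 5465835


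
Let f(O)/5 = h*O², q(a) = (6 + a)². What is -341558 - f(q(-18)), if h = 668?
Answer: -69599798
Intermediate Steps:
f(O) = 3340*O² (f(O) = 5*(668*O²) = 3340*O²)
-341558 - f(q(-18)) = -341558 - 3340*((6 - 18)²)² = -341558 - 3340*((-12)²)² = -341558 - 3340*144² = -341558 - 3340*20736 = -341558 - 1*69258240 = -341558 - 69258240 = -69599798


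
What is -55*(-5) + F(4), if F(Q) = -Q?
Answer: 271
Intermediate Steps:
-55*(-5) + F(4) = -55*(-5) - 1*4 = -11*(-25) - 4 = 275 - 4 = 271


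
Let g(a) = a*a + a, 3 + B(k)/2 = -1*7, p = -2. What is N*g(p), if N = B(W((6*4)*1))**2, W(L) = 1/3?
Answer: 800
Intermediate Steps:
W(L) = 1/3
B(k) = -20 (B(k) = -6 + 2*(-1*7) = -6 + 2*(-7) = -6 - 14 = -20)
N = 400 (N = (-20)**2 = 400)
g(a) = a + a**2 (g(a) = a**2 + a = a + a**2)
N*g(p) = 400*(-2*(1 - 2)) = 400*(-2*(-1)) = 400*2 = 800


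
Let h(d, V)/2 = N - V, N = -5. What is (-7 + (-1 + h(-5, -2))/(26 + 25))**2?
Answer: 132496/2601 ≈ 50.940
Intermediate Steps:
h(d, V) = -10 - 2*V (h(d, V) = 2*(-5 - V) = -10 - 2*V)
(-7 + (-1 + h(-5, -2))/(26 + 25))**2 = (-7 + (-1 + (-10 - 2*(-2)))/(26 + 25))**2 = (-7 + (-1 + (-10 + 4))/51)**2 = (-7 + (-1 - 6)*(1/51))**2 = (-7 - 7*1/51)**2 = (-7 - 7/51)**2 = (-364/51)**2 = 132496/2601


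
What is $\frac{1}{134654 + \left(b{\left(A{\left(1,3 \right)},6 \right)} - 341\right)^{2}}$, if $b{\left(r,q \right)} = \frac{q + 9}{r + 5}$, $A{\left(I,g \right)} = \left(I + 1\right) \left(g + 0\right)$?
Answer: $\frac{121}{30250830} \approx 3.9999 \cdot 10^{-6}$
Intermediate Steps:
$A{\left(I,g \right)} = g \left(1 + I\right)$ ($A{\left(I,g \right)} = \left(1 + I\right) g = g \left(1 + I\right)$)
$b{\left(r,q \right)} = \frac{9 + q}{5 + r}$
$\frac{1}{134654 + \left(b{\left(A{\left(1,3 \right)},6 \right)} - 341\right)^{2}} = \frac{1}{134654 + \left(\frac{9 + 6}{5 + 3 \left(1 + 1\right)} - 341\right)^{2}} = \frac{1}{134654 + \left(\frac{1}{5 + 3 \cdot 2} \cdot 15 - 341\right)^{2}} = \frac{1}{134654 + \left(\frac{1}{5 + 6} \cdot 15 - 341\right)^{2}} = \frac{1}{134654 + \left(\frac{1}{11} \cdot 15 - 341\right)^{2}} = \frac{1}{134654 + \left(\frac{15}{11} - 341\right)^{2}} = \frac{1}{134654 + \left(- \frac{3736}{11}\right)^{2}} = \frac{1}{134654 + \frac{13957696}{121}} = \frac{1}{\frac{30250830}{121}} = \frac{121}{30250830}$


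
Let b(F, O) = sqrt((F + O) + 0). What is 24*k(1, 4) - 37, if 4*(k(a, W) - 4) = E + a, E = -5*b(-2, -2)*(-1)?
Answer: 65 + 60*I ≈ 65.0 + 60.0*I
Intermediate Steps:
b(F, O) = sqrt(F + O)
E = 10*I (E = -5*sqrt(-2 - 2)*(-1) = -10*I*(-1) = 10*I ≈ 10.0*I)
k(a, W) = 4 + a/4 + 5*I/2 (k(a, W) = 4 + (10*I + a)/4 = 4 + (a + 10*I)/4 = 4 + (a/4 + 5*I/2) = 4 + a/4 + 5*I/2)
24*k(1, 4) - 37 = 24*(4 + (1/4)*1 + 5*I/2) - 37 = 24*(4 + 1/4 + 5*I/2) - 37 = 24*(17/4 + 5*I/2) - 37 = (102 + 60*I) - 37 = 65 + 60*I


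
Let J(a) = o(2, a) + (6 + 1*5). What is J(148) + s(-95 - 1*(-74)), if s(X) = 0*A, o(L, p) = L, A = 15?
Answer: 13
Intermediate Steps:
J(a) = 13 (J(a) = 2 + (6 + 1*5) = 2 + (6 + 5) = 2 + 11 = 13)
s(X) = 0 (s(X) = 0*15 = 0)
J(148) + s(-95 - 1*(-74)) = 13 + 0 = 13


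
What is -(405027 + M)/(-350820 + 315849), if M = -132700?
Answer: 272327/34971 ≈ 7.7872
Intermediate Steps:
-(405027 + M)/(-350820 + 315849) = -(405027 - 132700)/(-350820 + 315849) = -272327/(-34971) = -272327*(-1)/34971 = -1*(-272327/34971) = 272327/34971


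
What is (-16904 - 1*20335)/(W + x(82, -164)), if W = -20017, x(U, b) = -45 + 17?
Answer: 37239/20045 ≈ 1.8578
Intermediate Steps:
x(U, b) = -28
(-16904 - 1*20335)/(W + x(82, -164)) = (-16904 - 1*20335)/(-20017 - 28) = (-16904 - 20335)/(-20045) = -37239*(-1/20045) = 37239/20045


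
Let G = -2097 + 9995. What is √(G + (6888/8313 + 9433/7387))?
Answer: √3310107845643409757/20469377 ≈ 88.883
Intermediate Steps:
G = 7898
√(G + (6888/8313 + 9433/7387)) = √(7898 + (6888/8313 + 9433/7387)) = √(7898 + (6888*(1/8313) + 9433*(1/7387))) = √(7898 + (2296/2771 + 9433/7387)) = √(7898 + 43099395/20469377) = √(161710238941/20469377) = √3310107845643409757/20469377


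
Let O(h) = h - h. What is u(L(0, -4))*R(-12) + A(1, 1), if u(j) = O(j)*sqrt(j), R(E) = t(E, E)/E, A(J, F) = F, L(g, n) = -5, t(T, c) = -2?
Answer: 1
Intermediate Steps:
O(h) = 0
R(E) = -2/E
u(j) = 0 (u(j) = 0*sqrt(j) = 0)
u(L(0, -4))*R(-12) + A(1, 1) = 0*(-2/(-12)) + 1 = 0*(-2*(-1/12)) + 1 = 0*(1/6) + 1 = 0 + 1 = 1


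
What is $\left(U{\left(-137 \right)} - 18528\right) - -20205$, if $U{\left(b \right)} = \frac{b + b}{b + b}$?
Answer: $1678$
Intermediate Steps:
$U{\left(b \right)} = 1$ ($U{\left(b \right)} = \frac{2 b}{2 b} = 2 b \frac{1}{2 b} = 1$)
$\left(U{\left(-137 \right)} - 18528\right) - -20205 = \left(1 - 18528\right) - -20205 = -18527 + 20205 = 1678$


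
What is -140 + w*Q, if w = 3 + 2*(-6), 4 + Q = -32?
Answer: 184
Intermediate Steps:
Q = -36 (Q = -4 - 32 = -36)
w = -9 (w = 3 - 12 = -9)
-140 + w*Q = -140 - 9*(-36) = -140 + 324 = 184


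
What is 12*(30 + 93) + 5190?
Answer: 6666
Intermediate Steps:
12*(30 + 93) + 5190 = 12*123 + 5190 = 1476 + 5190 = 6666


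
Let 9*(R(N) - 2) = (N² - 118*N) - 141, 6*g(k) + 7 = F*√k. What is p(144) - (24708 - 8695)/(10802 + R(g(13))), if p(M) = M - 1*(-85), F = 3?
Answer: 348492921562355/1531716662942 - 1404708399*√13/1531716662942 ≈ 227.51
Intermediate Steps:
g(k) = -7/6 + √k/2 (g(k) = -7/6 + (3*√k)/6 = -7/6 + √k/2)
R(N) = -41/3 - 118*N/9 + N²/9 (R(N) = 2 + ((N² - 118*N) - 141)/9 = 2 + (-141 + N² - 118*N)/9 = 2 + (-47/3 - 118*N/9 + N²/9) = -41/3 - 118*N/9 + N²/9)
p(M) = 85 + M (p(M) = M + 85 = 85 + M)
p(144) - (24708 - 8695)/(10802 + R(g(13))) = (85 + 144) - (24708 - 8695)/(10802 + (-41/3 - 118*(-7/6 + √13/2)/9 + (-7/6 + √13/2)²/9)) = 229 - 16013/(10802 + (-41/3 + (413/27 - 59*√13/9) + (-7/6 + √13/2)²/9)) = 229 - 16013/(10802 + (44/27 - 59*√13/9 + (-7/6 + √13/2)²/9)) = 229 - 16013/(291698/27 - 59*√13/9 + (-7/6 + √13/2)²/9)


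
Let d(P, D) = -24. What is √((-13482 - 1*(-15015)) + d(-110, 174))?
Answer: √1509 ≈ 38.846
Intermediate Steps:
√((-13482 - 1*(-15015)) + d(-110, 174)) = √((-13482 - 1*(-15015)) - 24) = √((-13482 + 15015) - 24) = √(1533 - 24) = √1509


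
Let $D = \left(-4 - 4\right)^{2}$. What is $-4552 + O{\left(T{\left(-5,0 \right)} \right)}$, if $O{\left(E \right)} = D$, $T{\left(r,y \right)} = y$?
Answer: $-4488$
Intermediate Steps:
$D = 64$ ($D = \left(-8\right)^{2} = 64$)
$O{\left(E \right)} = 64$
$-4552 + O{\left(T{\left(-5,0 \right)} \right)} = -4552 + 64 = -4488$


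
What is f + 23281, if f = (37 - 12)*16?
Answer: 23681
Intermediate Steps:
f = 400 (f = 25*16 = 400)
f + 23281 = 400 + 23281 = 23681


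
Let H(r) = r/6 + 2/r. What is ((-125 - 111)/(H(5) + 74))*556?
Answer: -3936480/2257 ≈ -1744.1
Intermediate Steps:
H(r) = 2/r + r/6 (H(r) = r*(1/6) + 2/r = r/6 + 2/r = 2/r + r/6)
((-125 - 111)/(H(5) + 74))*556 = ((-125 - 111)/((2/5 + (1/6)*5) + 74))*556 = -236/((2*(1/5) + 5/6) + 74)*556 = -236/((2/5 + 5/6) + 74)*556 = -236/(37/30 + 74)*556 = -236/2257/30*556 = -236*30/2257*556 = -7080/2257*556 = -3936480/2257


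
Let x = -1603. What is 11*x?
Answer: -17633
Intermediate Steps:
11*x = 11*(-1603) = -17633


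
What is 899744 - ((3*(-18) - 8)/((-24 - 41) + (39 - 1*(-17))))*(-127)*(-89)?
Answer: 7396910/9 ≈ 8.2188e+5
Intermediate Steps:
899744 - ((3*(-18) - 8)/((-24 - 41) + (39 - 1*(-17))))*(-127)*(-89) = 899744 - ((-54 - 8)/(-65 + (39 + 17)))*(-127)*(-89) = 899744 - -62/(-65 + 56)*(-127)*(-89) = 899744 - -62/(-9)*(-127)*(-89) = 899744 - -62*(-1/9)*(-127)*(-89) = 899744 - (62/9)*(-127)*(-89) = 899744 - (-7874)*(-89)/9 = 899744 - 1*700786/9 = 899744 - 700786/9 = 7396910/9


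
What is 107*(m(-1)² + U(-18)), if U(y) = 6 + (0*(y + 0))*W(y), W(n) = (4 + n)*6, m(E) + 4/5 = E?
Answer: 24717/25 ≈ 988.68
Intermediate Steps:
m(E) = -⅘ + E
W(n) = 24 + 6*n
U(y) = 6 (U(y) = 6 + (0*(y + 0))*(24 + 6*y) = 6 + (0*y)*(24 + 6*y) = 6 + 0*(24 + 6*y) = 6 + 0 = 6)
107*(m(-1)² + U(-18)) = 107*((-⅘ - 1)² + 6) = 107*((-9/5)² + 6) = 107*(81/25 + 6) = 107*(231/25) = 24717/25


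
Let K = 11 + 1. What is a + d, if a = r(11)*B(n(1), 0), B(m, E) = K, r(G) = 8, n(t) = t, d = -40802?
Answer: -40706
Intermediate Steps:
K = 12
B(m, E) = 12
a = 96 (a = 8*12 = 96)
a + d = 96 - 40802 = -40706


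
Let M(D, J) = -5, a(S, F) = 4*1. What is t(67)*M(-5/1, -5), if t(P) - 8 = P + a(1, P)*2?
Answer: -415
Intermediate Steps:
a(S, F) = 4
t(P) = 16 + P (t(P) = 8 + (P + 4*2) = 8 + (P + 8) = 8 + (8 + P) = 16 + P)
t(67)*M(-5/1, -5) = (16 + 67)*(-5) = 83*(-5) = -415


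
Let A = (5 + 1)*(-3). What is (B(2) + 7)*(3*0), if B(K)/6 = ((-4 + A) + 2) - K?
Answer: 0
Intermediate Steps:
A = -18 (A = 6*(-3) = -18)
B(K) = -120 - 6*K (B(K) = 6*(((-4 - 18) + 2) - K) = 6*((-22 + 2) - K) = 6*(-20 - K) = -120 - 6*K)
(B(2) + 7)*(3*0) = ((-120 - 6*2) + 7)*(3*0) = ((-120 - 12) + 7)*0 = (-132 + 7)*0 = -125*0 = 0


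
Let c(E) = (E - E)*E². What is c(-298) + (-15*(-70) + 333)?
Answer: 1383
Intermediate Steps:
c(E) = 0 (c(E) = 0*E² = 0)
c(-298) + (-15*(-70) + 333) = 0 + (-15*(-70) + 333) = 0 + (1050 + 333) = 0 + 1383 = 1383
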